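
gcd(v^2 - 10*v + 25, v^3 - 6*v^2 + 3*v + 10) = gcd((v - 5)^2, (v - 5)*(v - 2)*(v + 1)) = v - 5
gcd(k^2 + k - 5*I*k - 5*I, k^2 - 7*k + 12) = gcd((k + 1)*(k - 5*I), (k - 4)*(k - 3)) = 1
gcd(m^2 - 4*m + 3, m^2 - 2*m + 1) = m - 1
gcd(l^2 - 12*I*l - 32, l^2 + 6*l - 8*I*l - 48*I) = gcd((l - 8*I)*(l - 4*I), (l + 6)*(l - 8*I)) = l - 8*I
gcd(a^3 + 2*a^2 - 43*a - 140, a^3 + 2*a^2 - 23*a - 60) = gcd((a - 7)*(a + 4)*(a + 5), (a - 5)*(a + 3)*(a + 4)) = a + 4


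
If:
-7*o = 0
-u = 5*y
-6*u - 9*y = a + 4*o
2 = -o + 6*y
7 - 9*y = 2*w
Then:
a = 7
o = 0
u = -5/3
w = 2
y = 1/3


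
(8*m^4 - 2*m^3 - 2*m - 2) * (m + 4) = 8*m^5 + 30*m^4 - 8*m^3 - 2*m^2 - 10*m - 8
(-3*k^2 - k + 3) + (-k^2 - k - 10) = -4*k^2 - 2*k - 7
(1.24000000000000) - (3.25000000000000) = -2.01000000000000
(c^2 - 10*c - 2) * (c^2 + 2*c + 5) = c^4 - 8*c^3 - 17*c^2 - 54*c - 10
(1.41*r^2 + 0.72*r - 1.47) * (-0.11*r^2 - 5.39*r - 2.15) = -0.1551*r^4 - 7.6791*r^3 - 6.7506*r^2 + 6.3753*r + 3.1605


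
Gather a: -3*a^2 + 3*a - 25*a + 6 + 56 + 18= -3*a^2 - 22*a + 80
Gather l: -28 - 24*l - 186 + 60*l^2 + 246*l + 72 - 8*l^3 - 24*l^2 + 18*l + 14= -8*l^3 + 36*l^2 + 240*l - 128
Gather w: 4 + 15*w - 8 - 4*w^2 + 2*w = -4*w^2 + 17*w - 4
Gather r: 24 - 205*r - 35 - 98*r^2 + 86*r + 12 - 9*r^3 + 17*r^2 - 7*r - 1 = -9*r^3 - 81*r^2 - 126*r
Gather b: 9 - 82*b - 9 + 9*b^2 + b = 9*b^2 - 81*b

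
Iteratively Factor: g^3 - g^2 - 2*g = (g + 1)*(g^2 - 2*g) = (g - 2)*(g + 1)*(g)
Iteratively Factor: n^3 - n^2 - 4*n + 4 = (n + 2)*(n^2 - 3*n + 2) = (n - 1)*(n + 2)*(n - 2)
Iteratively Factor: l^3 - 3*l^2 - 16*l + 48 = (l + 4)*(l^2 - 7*l + 12) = (l - 4)*(l + 4)*(l - 3)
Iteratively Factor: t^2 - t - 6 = (t + 2)*(t - 3)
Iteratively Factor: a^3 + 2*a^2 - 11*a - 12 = (a - 3)*(a^2 + 5*a + 4) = (a - 3)*(a + 4)*(a + 1)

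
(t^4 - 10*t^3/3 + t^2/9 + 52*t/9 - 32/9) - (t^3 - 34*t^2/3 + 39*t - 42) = t^4 - 13*t^3/3 + 103*t^2/9 - 299*t/9 + 346/9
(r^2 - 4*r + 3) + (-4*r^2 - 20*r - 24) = -3*r^2 - 24*r - 21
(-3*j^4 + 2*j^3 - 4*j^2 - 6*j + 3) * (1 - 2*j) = 6*j^5 - 7*j^4 + 10*j^3 + 8*j^2 - 12*j + 3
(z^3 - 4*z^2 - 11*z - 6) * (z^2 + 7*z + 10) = z^5 + 3*z^4 - 29*z^3 - 123*z^2 - 152*z - 60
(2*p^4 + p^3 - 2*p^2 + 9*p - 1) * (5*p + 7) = 10*p^5 + 19*p^4 - 3*p^3 + 31*p^2 + 58*p - 7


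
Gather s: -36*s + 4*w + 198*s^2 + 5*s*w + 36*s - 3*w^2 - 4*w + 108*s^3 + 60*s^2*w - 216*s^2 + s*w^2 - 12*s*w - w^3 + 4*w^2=108*s^3 + s^2*(60*w - 18) + s*(w^2 - 7*w) - w^3 + w^2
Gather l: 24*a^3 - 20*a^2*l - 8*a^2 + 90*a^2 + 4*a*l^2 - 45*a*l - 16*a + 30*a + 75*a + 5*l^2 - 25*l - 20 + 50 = 24*a^3 + 82*a^2 + 89*a + l^2*(4*a + 5) + l*(-20*a^2 - 45*a - 25) + 30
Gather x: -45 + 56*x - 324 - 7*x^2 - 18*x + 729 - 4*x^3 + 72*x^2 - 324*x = -4*x^3 + 65*x^2 - 286*x + 360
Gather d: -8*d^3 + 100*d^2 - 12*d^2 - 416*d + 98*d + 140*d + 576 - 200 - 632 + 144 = -8*d^3 + 88*d^2 - 178*d - 112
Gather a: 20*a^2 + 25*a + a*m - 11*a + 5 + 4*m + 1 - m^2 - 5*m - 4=20*a^2 + a*(m + 14) - m^2 - m + 2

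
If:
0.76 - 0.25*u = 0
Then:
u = 3.04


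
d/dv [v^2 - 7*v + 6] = 2*v - 7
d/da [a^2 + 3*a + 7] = 2*a + 3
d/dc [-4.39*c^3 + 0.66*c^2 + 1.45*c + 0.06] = -13.17*c^2 + 1.32*c + 1.45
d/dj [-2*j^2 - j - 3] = -4*j - 1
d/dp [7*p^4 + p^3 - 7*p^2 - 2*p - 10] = 28*p^3 + 3*p^2 - 14*p - 2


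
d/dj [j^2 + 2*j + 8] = 2*j + 2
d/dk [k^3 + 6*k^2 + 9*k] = 3*k^2 + 12*k + 9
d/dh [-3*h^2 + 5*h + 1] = 5 - 6*h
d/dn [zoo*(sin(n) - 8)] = zoo*cos(n)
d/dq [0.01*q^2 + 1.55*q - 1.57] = 0.02*q + 1.55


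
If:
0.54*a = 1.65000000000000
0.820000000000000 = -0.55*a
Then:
No Solution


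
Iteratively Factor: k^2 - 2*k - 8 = (k + 2)*(k - 4)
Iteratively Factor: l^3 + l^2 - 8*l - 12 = (l + 2)*(l^2 - l - 6) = (l + 2)^2*(l - 3)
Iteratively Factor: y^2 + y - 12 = (y - 3)*(y + 4)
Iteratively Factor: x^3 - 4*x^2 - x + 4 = (x + 1)*(x^2 - 5*x + 4) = (x - 4)*(x + 1)*(x - 1)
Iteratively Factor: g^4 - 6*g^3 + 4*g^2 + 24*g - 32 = (g - 2)*(g^3 - 4*g^2 - 4*g + 16) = (g - 2)*(g + 2)*(g^2 - 6*g + 8) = (g - 2)^2*(g + 2)*(g - 4)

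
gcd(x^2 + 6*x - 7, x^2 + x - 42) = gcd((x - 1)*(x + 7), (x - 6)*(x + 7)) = x + 7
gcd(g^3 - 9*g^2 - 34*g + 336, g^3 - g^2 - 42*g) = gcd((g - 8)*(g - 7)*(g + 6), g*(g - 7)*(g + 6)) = g^2 - g - 42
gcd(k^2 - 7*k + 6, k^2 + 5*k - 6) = k - 1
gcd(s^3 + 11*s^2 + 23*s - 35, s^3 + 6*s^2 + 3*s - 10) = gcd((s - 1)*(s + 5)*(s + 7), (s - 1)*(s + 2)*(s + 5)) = s^2 + 4*s - 5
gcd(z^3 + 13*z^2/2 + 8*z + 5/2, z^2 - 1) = z + 1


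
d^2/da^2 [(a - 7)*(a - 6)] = 2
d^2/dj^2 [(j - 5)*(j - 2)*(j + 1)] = 6*j - 12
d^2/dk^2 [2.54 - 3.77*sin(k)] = 3.77*sin(k)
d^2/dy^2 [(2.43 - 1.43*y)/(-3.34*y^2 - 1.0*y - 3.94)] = ((13.3724 - 28.6572*y)*(3.34*y^2 + 1.0*y + 3.94) + (1.43*y - 2.43)*(6.68*y + 1.0)*(13.36*y + 2.0))/(3.34*y^2 + 1.0*y + 3.94)^3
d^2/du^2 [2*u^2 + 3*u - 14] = 4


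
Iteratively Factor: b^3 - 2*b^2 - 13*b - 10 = (b - 5)*(b^2 + 3*b + 2) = (b - 5)*(b + 1)*(b + 2)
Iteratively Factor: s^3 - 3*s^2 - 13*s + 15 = (s - 1)*(s^2 - 2*s - 15) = (s - 5)*(s - 1)*(s + 3)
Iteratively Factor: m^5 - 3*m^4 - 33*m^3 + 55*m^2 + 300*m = (m - 5)*(m^4 + 2*m^3 - 23*m^2 - 60*m) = (m - 5)*(m + 4)*(m^3 - 2*m^2 - 15*m) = (m - 5)^2*(m + 4)*(m^2 + 3*m) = (m - 5)^2*(m + 3)*(m + 4)*(m)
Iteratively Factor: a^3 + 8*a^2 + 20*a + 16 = (a + 2)*(a^2 + 6*a + 8) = (a + 2)*(a + 4)*(a + 2)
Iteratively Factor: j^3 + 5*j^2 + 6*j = (j + 3)*(j^2 + 2*j) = j*(j + 3)*(j + 2)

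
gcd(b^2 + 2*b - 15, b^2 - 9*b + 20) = 1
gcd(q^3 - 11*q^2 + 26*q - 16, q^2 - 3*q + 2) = q^2 - 3*q + 2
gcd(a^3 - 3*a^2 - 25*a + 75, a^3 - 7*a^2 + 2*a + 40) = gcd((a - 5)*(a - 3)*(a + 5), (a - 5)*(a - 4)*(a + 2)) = a - 5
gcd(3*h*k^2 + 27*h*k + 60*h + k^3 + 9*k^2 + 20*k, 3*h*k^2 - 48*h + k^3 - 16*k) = 3*h*k + 12*h + k^2 + 4*k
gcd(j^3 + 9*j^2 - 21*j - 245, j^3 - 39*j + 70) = j^2 + 2*j - 35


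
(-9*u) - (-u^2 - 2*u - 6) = u^2 - 7*u + 6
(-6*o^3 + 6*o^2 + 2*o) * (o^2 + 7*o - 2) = -6*o^5 - 36*o^4 + 56*o^3 + 2*o^2 - 4*o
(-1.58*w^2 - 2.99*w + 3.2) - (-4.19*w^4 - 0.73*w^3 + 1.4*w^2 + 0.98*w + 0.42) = 4.19*w^4 + 0.73*w^3 - 2.98*w^2 - 3.97*w + 2.78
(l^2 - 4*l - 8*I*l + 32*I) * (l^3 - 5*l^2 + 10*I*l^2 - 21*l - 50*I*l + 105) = l^5 - 9*l^4 + 2*I*l^4 + 79*l^3 - 18*I*l^3 - 531*l^2 + 208*I*l^2 + 1180*l - 1512*I*l + 3360*I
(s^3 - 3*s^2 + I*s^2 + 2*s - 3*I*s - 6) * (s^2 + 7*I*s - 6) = s^5 - 3*s^4 + 8*I*s^4 - 11*s^3 - 24*I*s^3 + 33*s^2 + 8*I*s^2 - 12*s - 24*I*s + 36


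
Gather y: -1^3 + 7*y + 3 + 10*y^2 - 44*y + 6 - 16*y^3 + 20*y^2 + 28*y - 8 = -16*y^3 + 30*y^2 - 9*y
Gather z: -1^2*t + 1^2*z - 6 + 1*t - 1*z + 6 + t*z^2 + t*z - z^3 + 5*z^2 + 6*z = -z^3 + z^2*(t + 5) + z*(t + 6)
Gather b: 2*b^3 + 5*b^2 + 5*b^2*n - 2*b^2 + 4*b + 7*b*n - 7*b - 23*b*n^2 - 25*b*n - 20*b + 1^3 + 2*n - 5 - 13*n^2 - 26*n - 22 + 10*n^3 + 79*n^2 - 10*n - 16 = 2*b^3 + b^2*(5*n + 3) + b*(-23*n^2 - 18*n - 23) + 10*n^3 + 66*n^2 - 34*n - 42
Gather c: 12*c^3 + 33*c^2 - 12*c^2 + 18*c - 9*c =12*c^3 + 21*c^2 + 9*c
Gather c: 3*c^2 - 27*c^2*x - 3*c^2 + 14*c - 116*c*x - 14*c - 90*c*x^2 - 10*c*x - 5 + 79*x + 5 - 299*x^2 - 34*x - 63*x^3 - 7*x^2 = -27*c^2*x + c*(-90*x^2 - 126*x) - 63*x^3 - 306*x^2 + 45*x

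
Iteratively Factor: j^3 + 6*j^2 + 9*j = (j)*(j^2 + 6*j + 9) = j*(j + 3)*(j + 3)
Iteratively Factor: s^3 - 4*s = (s)*(s^2 - 4) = s*(s + 2)*(s - 2)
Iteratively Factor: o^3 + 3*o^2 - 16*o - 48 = (o + 3)*(o^2 - 16) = (o + 3)*(o + 4)*(o - 4)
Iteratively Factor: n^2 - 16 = (n + 4)*(n - 4)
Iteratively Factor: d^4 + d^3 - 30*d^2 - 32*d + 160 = (d - 5)*(d^3 + 6*d^2 - 32) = (d - 5)*(d - 2)*(d^2 + 8*d + 16) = (d - 5)*(d - 2)*(d + 4)*(d + 4)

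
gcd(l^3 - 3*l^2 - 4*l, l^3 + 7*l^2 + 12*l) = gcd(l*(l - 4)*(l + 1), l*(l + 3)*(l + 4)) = l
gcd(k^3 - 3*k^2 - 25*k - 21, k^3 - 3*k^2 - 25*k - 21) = k^3 - 3*k^2 - 25*k - 21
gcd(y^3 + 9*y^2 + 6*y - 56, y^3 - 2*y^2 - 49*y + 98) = y^2 + 5*y - 14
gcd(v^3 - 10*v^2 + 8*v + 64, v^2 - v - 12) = v - 4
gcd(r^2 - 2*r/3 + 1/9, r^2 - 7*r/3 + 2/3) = r - 1/3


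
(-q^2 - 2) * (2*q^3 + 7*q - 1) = -2*q^5 - 11*q^3 + q^2 - 14*q + 2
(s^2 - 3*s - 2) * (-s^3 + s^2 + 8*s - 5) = -s^5 + 4*s^4 + 7*s^3 - 31*s^2 - s + 10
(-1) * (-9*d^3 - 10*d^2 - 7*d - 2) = 9*d^3 + 10*d^2 + 7*d + 2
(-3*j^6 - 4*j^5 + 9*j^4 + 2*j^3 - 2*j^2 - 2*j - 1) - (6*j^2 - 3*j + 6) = -3*j^6 - 4*j^5 + 9*j^4 + 2*j^3 - 8*j^2 + j - 7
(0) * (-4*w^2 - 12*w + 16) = 0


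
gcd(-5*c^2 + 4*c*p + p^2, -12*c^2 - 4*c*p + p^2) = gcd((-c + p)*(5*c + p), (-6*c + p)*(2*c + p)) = 1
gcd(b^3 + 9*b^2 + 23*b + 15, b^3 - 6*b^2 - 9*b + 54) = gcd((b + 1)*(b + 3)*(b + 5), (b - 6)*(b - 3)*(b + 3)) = b + 3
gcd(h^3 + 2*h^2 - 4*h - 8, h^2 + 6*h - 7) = 1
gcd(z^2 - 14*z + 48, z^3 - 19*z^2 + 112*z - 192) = z - 8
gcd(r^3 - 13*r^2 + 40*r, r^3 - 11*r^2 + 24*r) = r^2 - 8*r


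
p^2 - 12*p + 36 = (p - 6)^2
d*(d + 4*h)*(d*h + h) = d^3*h + 4*d^2*h^2 + d^2*h + 4*d*h^2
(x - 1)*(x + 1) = x^2 - 1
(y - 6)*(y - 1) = y^2 - 7*y + 6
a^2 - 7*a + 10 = (a - 5)*(a - 2)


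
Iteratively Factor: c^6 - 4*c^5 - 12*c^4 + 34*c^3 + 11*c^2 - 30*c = (c - 1)*(c^5 - 3*c^4 - 15*c^3 + 19*c^2 + 30*c) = (c - 1)*(c + 1)*(c^4 - 4*c^3 - 11*c^2 + 30*c) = (c - 2)*(c - 1)*(c + 1)*(c^3 - 2*c^2 - 15*c) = c*(c - 2)*(c - 1)*(c + 1)*(c^2 - 2*c - 15) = c*(c - 2)*(c - 1)*(c + 1)*(c + 3)*(c - 5)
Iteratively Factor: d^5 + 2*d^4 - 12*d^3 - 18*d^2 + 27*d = (d + 3)*(d^4 - d^3 - 9*d^2 + 9*d) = d*(d + 3)*(d^3 - d^2 - 9*d + 9) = d*(d - 1)*(d + 3)*(d^2 - 9) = d*(d - 3)*(d - 1)*(d + 3)*(d + 3)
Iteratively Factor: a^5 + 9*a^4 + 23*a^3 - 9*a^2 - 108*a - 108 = (a + 2)*(a^4 + 7*a^3 + 9*a^2 - 27*a - 54) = (a - 2)*(a + 2)*(a^3 + 9*a^2 + 27*a + 27) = (a - 2)*(a + 2)*(a + 3)*(a^2 + 6*a + 9) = (a - 2)*(a + 2)*(a + 3)^2*(a + 3)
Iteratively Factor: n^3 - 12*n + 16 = (n - 2)*(n^2 + 2*n - 8) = (n - 2)*(n + 4)*(n - 2)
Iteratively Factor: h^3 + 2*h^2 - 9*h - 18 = (h + 2)*(h^2 - 9) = (h + 2)*(h + 3)*(h - 3)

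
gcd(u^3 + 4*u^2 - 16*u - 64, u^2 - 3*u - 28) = u + 4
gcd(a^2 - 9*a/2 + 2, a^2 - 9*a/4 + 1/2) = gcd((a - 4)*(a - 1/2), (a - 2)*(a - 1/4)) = 1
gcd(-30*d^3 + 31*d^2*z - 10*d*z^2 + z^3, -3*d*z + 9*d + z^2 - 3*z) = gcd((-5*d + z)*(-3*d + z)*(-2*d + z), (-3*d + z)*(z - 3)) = -3*d + z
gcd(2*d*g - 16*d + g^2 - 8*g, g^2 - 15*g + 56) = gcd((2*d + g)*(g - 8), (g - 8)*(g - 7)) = g - 8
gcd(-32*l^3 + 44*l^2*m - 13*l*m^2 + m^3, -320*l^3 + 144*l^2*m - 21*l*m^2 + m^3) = 8*l - m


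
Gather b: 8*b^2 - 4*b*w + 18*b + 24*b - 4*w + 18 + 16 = 8*b^2 + b*(42 - 4*w) - 4*w + 34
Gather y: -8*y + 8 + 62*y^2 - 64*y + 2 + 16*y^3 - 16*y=16*y^3 + 62*y^2 - 88*y + 10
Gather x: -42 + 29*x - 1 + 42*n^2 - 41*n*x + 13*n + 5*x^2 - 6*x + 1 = 42*n^2 + 13*n + 5*x^2 + x*(23 - 41*n) - 42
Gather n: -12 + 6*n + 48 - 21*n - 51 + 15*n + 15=0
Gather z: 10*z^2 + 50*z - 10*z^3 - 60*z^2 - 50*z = -10*z^3 - 50*z^2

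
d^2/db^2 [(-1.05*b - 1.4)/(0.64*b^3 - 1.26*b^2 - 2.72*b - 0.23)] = (-2.58048*b^5 - 1.80096*b^4 + 11.07372*b^3 - 0.567839999999997*b^2 - 28.19922*b - 18.59032)/(0.262144*b^9 - 1.548288*b^8 - 0.294144*b^7 + 10.877448*b^6 + 2.362944*b^5 - 26.659092*b^4 - 24.751616*b^3 - 5.304858*b^2 - 0.431664*b - 0.012167)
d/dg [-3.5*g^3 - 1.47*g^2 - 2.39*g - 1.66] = -10.5*g^2 - 2.94*g - 2.39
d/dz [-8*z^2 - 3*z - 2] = -16*z - 3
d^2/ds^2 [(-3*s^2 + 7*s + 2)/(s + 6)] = -296/(s^3 + 18*s^2 + 108*s + 216)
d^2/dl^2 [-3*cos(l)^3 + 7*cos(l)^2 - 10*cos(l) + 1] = 49*cos(l)/4 - 14*cos(2*l) + 27*cos(3*l)/4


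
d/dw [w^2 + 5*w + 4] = 2*w + 5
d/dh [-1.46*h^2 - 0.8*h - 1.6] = -2.92*h - 0.8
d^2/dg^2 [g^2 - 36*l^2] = 2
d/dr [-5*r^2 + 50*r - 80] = 50 - 10*r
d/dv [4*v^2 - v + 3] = 8*v - 1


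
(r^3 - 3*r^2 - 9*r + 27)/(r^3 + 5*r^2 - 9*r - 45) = (r - 3)/(r + 5)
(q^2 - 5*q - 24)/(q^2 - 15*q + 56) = (q + 3)/(q - 7)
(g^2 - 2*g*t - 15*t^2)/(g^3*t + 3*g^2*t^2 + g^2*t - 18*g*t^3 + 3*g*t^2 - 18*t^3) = (g^2 - 2*g*t - 15*t^2)/(t*(g^3 + 3*g^2*t + g^2 - 18*g*t^2 + 3*g*t - 18*t^2))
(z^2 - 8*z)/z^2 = (z - 8)/z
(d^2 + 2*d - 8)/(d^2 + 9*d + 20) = (d - 2)/(d + 5)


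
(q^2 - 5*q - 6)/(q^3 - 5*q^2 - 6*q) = 1/q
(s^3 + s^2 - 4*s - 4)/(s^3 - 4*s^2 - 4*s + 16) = (s + 1)/(s - 4)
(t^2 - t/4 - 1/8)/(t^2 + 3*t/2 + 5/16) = 2*(2*t - 1)/(4*t + 5)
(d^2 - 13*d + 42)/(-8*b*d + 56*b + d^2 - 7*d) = (6 - d)/(8*b - d)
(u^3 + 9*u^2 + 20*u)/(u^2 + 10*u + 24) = u*(u + 5)/(u + 6)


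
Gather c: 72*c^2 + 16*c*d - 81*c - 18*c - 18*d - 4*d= 72*c^2 + c*(16*d - 99) - 22*d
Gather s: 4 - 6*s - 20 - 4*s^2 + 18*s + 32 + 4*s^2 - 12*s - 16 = 0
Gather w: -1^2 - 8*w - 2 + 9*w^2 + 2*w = 9*w^2 - 6*w - 3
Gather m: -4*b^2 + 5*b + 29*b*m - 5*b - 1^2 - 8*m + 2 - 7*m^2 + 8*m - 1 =-4*b^2 + 29*b*m - 7*m^2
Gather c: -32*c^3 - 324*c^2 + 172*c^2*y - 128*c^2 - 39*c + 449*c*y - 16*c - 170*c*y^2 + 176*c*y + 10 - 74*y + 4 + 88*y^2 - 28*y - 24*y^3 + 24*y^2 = -32*c^3 + c^2*(172*y - 452) + c*(-170*y^2 + 625*y - 55) - 24*y^3 + 112*y^2 - 102*y + 14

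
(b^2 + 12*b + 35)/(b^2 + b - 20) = (b + 7)/(b - 4)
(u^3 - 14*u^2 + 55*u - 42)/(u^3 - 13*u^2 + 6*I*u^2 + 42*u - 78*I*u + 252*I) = (u - 1)/(u + 6*I)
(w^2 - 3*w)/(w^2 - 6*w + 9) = w/(w - 3)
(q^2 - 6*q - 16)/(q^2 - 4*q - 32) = (q + 2)/(q + 4)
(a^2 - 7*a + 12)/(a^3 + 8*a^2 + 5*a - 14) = (a^2 - 7*a + 12)/(a^3 + 8*a^2 + 5*a - 14)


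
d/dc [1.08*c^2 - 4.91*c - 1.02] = 2.16*c - 4.91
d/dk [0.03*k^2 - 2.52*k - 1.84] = 0.06*k - 2.52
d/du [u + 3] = 1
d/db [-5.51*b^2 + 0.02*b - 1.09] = 0.02 - 11.02*b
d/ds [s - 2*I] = 1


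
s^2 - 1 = (s - 1)*(s + 1)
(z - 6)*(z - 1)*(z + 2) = z^3 - 5*z^2 - 8*z + 12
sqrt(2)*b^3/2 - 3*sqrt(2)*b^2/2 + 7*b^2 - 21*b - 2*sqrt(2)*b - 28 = (b - 4)*(b + 7*sqrt(2))*(sqrt(2)*b/2 + sqrt(2)/2)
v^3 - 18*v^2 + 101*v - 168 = (v - 8)*(v - 7)*(v - 3)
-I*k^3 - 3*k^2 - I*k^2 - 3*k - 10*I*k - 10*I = (k - 5*I)*(k + 2*I)*(-I*k - I)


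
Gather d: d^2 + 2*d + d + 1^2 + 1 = d^2 + 3*d + 2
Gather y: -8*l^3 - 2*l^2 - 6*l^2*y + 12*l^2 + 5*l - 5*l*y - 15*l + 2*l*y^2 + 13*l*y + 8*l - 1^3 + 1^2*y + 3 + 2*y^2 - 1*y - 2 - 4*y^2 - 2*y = -8*l^3 + 10*l^2 - 2*l + y^2*(2*l - 2) + y*(-6*l^2 + 8*l - 2)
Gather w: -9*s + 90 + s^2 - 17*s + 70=s^2 - 26*s + 160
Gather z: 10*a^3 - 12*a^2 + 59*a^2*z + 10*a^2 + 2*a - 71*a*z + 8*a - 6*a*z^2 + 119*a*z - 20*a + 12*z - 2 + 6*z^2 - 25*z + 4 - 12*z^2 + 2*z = 10*a^3 - 2*a^2 - 10*a + z^2*(-6*a - 6) + z*(59*a^2 + 48*a - 11) + 2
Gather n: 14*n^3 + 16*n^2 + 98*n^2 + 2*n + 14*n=14*n^3 + 114*n^2 + 16*n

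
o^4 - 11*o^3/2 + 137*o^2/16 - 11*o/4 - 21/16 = (o - 3)*(o - 7/4)*(o - 1)*(o + 1/4)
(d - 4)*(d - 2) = d^2 - 6*d + 8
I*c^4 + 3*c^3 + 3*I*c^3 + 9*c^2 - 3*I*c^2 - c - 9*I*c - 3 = (c + 3)*(c - I)^2*(I*c + 1)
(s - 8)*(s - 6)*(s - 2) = s^3 - 16*s^2 + 76*s - 96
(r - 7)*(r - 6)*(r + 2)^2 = r^4 - 9*r^3 - 6*r^2 + 116*r + 168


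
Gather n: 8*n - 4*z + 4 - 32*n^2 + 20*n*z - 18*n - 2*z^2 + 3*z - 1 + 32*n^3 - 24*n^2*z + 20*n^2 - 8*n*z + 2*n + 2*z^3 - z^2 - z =32*n^3 + n^2*(-24*z - 12) + n*(12*z - 8) + 2*z^3 - 3*z^2 - 2*z + 3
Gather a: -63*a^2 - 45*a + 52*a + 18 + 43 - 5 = -63*a^2 + 7*a + 56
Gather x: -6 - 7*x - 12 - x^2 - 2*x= -x^2 - 9*x - 18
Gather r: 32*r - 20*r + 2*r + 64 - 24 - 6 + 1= 14*r + 35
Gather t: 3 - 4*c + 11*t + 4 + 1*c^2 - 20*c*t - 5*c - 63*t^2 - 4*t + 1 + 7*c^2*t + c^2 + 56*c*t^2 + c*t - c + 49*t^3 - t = 2*c^2 - 10*c + 49*t^3 + t^2*(56*c - 63) + t*(7*c^2 - 19*c + 6) + 8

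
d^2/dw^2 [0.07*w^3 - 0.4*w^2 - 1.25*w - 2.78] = 0.42*w - 0.8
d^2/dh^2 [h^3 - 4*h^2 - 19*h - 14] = 6*h - 8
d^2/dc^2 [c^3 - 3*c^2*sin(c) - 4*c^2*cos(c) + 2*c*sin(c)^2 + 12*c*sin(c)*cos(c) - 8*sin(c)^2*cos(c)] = 3*c^2*sin(c) + 4*c^2*cos(c) + 16*c*sin(c) - 24*c*sin(2*c) - 12*c*cos(c) + 4*c*cos(2*c) + 6*c - 6*sin(c) + 4*sin(2*c) - 6*cos(c) + 24*cos(2*c) - 18*cos(3*c)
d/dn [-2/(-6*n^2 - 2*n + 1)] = 4*(-6*n - 1)/(6*n^2 + 2*n - 1)^2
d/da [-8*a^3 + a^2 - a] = -24*a^2 + 2*a - 1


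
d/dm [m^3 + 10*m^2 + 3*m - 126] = 3*m^2 + 20*m + 3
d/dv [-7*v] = -7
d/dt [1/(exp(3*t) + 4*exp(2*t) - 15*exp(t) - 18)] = (-3*exp(2*t) - 8*exp(t) + 15)*exp(t)/(exp(3*t) + 4*exp(2*t) - 15*exp(t) - 18)^2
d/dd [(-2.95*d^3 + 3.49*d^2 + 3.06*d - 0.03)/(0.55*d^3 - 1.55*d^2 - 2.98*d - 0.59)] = (-8.88178419700125e-16*d^5 + 2.653*d^4 + 14.216*d^3 - 0.386199999999999*d^2 - 4.2112*d - 1.8948)/(0.3025*d^6 - 1.705*d^5 - 0.8755*d^4 + 8.589*d^3 + 10.7094*d^2 + 3.5164*d + 0.3481)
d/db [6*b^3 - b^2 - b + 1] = 18*b^2 - 2*b - 1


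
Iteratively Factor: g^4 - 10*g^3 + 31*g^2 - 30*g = (g)*(g^3 - 10*g^2 + 31*g - 30) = g*(g - 3)*(g^2 - 7*g + 10) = g*(g - 5)*(g - 3)*(g - 2)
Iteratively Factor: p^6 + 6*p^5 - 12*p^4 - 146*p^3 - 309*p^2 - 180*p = (p + 3)*(p^5 + 3*p^4 - 21*p^3 - 83*p^2 - 60*p) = p*(p + 3)*(p^4 + 3*p^3 - 21*p^2 - 83*p - 60) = p*(p + 3)^2*(p^3 - 21*p - 20) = p*(p - 5)*(p + 3)^2*(p^2 + 5*p + 4) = p*(p - 5)*(p + 1)*(p + 3)^2*(p + 4)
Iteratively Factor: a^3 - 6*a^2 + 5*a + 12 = (a + 1)*(a^2 - 7*a + 12) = (a - 4)*(a + 1)*(a - 3)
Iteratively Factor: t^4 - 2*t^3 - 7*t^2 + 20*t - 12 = (t - 2)*(t^3 - 7*t + 6) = (t - 2)^2*(t^2 + 2*t - 3) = (t - 2)^2*(t - 1)*(t + 3)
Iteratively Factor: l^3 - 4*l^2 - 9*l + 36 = (l + 3)*(l^2 - 7*l + 12) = (l - 4)*(l + 3)*(l - 3)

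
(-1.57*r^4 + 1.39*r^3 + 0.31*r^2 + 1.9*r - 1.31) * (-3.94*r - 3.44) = 6.1858*r^5 - 0.0757999999999992*r^4 - 6.003*r^3 - 8.5524*r^2 - 1.3746*r + 4.5064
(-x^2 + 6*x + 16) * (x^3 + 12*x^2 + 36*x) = -x^5 - 6*x^4 + 52*x^3 + 408*x^2 + 576*x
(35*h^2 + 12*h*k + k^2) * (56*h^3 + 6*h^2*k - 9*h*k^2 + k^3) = 1960*h^5 + 882*h^4*k - 187*h^3*k^2 - 67*h^2*k^3 + 3*h*k^4 + k^5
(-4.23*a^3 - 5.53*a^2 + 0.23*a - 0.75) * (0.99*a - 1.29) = -4.1877*a^4 - 0.0179999999999998*a^3 + 7.3614*a^2 - 1.0392*a + 0.9675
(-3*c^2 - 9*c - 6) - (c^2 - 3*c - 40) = -4*c^2 - 6*c + 34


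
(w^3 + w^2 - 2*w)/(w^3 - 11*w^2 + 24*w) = (w^2 + w - 2)/(w^2 - 11*w + 24)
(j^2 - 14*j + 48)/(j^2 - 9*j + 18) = (j - 8)/(j - 3)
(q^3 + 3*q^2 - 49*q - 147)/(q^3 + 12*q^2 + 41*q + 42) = (q - 7)/(q + 2)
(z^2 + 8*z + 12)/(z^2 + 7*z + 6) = (z + 2)/(z + 1)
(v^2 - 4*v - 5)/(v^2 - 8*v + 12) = (v^2 - 4*v - 5)/(v^2 - 8*v + 12)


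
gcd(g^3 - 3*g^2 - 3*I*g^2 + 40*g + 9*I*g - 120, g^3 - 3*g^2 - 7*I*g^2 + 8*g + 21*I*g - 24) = g^2 + g*(-3 - 8*I) + 24*I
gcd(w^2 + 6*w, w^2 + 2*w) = w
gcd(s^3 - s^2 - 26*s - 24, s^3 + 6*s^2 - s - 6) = s + 1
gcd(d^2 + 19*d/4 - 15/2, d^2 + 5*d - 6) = d + 6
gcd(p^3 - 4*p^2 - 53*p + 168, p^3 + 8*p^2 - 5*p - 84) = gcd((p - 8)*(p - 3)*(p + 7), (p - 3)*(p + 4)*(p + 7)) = p^2 + 4*p - 21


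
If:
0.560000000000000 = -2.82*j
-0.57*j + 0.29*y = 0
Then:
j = -0.20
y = -0.39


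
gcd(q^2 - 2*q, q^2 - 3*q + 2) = q - 2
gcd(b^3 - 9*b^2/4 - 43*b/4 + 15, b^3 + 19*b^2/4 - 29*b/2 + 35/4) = b - 5/4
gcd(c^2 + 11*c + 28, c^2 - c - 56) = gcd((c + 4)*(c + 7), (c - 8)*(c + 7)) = c + 7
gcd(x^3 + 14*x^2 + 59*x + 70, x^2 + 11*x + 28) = x + 7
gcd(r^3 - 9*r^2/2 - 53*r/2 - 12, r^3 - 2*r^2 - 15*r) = r + 3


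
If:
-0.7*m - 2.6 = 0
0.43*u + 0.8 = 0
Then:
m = -3.71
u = -1.86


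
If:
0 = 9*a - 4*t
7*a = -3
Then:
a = -3/7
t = -27/28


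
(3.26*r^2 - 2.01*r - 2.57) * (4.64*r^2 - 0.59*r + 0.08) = 15.1264*r^4 - 11.2498*r^3 - 10.4781*r^2 + 1.3555*r - 0.2056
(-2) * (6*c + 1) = -12*c - 2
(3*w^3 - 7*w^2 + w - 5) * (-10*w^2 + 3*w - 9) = -30*w^5 + 79*w^4 - 58*w^3 + 116*w^2 - 24*w + 45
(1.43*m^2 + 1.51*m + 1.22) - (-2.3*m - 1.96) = 1.43*m^2 + 3.81*m + 3.18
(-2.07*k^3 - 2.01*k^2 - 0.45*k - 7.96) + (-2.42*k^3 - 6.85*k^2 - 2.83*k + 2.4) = -4.49*k^3 - 8.86*k^2 - 3.28*k - 5.56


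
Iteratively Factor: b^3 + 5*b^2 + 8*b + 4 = (b + 2)*(b^2 + 3*b + 2) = (b + 1)*(b + 2)*(b + 2)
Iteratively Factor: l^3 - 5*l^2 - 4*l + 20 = (l - 5)*(l^2 - 4) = (l - 5)*(l + 2)*(l - 2)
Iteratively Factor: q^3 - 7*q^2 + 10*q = (q)*(q^2 - 7*q + 10) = q*(q - 5)*(q - 2)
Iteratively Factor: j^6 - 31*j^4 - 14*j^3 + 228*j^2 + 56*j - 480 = (j - 5)*(j^5 + 5*j^4 - 6*j^3 - 44*j^2 + 8*j + 96) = (j - 5)*(j + 2)*(j^4 + 3*j^3 - 12*j^2 - 20*j + 48) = (j - 5)*(j - 2)*(j + 2)*(j^3 + 5*j^2 - 2*j - 24) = (j - 5)*(j - 2)*(j + 2)*(j + 4)*(j^2 + j - 6) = (j - 5)*(j - 2)*(j + 2)*(j + 3)*(j + 4)*(j - 2)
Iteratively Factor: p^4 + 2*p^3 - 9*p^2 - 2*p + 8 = (p + 4)*(p^3 - 2*p^2 - p + 2) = (p - 2)*(p + 4)*(p^2 - 1) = (p - 2)*(p - 1)*(p + 4)*(p + 1)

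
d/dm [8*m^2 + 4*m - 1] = 16*m + 4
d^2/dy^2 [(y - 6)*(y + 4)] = 2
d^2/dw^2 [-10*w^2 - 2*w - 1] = -20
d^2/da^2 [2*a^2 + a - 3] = 4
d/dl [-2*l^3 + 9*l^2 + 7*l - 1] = -6*l^2 + 18*l + 7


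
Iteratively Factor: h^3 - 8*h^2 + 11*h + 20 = (h - 5)*(h^2 - 3*h - 4) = (h - 5)*(h - 4)*(h + 1)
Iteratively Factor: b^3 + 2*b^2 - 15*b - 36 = (b - 4)*(b^2 + 6*b + 9) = (b - 4)*(b + 3)*(b + 3)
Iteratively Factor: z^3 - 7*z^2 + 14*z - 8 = (z - 4)*(z^2 - 3*z + 2) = (z - 4)*(z - 1)*(z - 2)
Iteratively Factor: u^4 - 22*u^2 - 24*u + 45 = (u - 1)*(u^3 + u^2 - 21*u - 45) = (u - 1)*(u + 3)*(u^2 - 2*u - 15) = (u - 1)*(u + 3)^2*(u - 5)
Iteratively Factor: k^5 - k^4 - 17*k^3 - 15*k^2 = (k + 1)*(k^4 - 2*k^3 - 15*k^2) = k*(k + 1)*(k^3 - 2*k^2 - 15*k) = k*(k + 1)*(k + 3)*(k^2 - 5*k) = k^2*(k + 1)*(k + 3)*(k - 5)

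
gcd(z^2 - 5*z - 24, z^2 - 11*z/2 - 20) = z - 8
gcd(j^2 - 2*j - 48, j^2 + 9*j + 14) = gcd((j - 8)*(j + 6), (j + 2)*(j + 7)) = 1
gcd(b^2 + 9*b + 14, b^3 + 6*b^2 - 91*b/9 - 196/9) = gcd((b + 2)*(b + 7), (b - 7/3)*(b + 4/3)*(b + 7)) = b + 7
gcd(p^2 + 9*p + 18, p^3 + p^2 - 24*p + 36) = p + 6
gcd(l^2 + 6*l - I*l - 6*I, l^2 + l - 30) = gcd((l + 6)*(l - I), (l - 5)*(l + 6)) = l + 6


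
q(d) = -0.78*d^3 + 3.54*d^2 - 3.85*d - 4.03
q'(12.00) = -255.85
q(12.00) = -888.31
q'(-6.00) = -130.57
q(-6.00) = 314.99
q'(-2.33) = -33.05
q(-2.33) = 34.03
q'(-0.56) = -8.55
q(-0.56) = -0.63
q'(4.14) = -14.65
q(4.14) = -14.64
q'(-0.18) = -5.20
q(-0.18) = -3.22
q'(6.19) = -49.68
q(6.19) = -77.22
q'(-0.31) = -6.27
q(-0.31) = -2.47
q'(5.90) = -43.53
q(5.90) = -63.71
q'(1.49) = 1.50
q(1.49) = -4.49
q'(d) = -2.34*d^2 + 7.08*d - 3.85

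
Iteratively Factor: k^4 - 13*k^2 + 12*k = (k)*(k^3 - 13*k + 12) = k*(k - 1)*(k^2 + k - 12) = k*(k - 3)*(k - 1)*(k + 4)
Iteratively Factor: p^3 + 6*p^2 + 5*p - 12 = (p - 1)*(p^2 + 7*p + 12) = (p - 1)*(p + 3)*(p + 4)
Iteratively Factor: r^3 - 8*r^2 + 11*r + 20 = (r - 5)*(r^2 - 3*r - 4) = (r - 5)*(r - 4)*(r + 1)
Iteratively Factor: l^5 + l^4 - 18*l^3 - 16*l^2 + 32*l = (l - 4)*(l^4 + 5*l^3 + 2*l^2 - 8*l) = (l - 4)*(l + 2)*(l^3 + 3*l^2 - 4*l) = (l - 4)*(l + 2)*(l + 4)*(l^2 - l) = (l - 4)*(l - 1)*(l + 2)*(l + 4)*(l)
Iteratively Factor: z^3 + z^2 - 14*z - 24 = (z - 4)*(z^2 + 5*z + 6) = (z - 4)*(z + 2)*(z + 3)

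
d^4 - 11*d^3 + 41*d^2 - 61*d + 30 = (d - 5)*(d - 3)*(d - 2)*(d - 1)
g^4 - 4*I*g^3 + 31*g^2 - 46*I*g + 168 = (g - 7*I)*(g - 3*I)*(g + 2*I)*(g + 4*I)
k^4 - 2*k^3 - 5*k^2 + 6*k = k*(k - 3)*(k - 1)*(k + 2)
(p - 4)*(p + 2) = p^2 - 2*p - 8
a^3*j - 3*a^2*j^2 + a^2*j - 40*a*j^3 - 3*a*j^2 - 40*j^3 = (a - 8*j)*(a + 5*j)*(a*j + j)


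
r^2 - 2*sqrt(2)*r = r*(r - 2*sqrt(2))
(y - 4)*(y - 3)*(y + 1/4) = y^3 - 27*y^2/4 + 41*y/4 + 3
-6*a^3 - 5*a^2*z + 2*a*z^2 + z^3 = (-2*a + z)*(a + z)*(3*a + z)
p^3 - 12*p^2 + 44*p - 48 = (p - 6)*(p - 4)*(p - 2)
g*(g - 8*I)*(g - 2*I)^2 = g^4 - 12*I*g^3 - 36*g^2 + 32*I*g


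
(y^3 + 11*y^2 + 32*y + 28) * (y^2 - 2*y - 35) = y^5 + 9*y^4 - 25*y^3 - 421*y^2 - 1176*y - 980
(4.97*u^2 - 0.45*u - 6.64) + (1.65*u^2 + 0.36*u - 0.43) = 6.62*u^2 - 0.09*u - 7.07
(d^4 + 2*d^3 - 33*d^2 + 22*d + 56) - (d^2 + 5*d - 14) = d^4 + 2*d^3 - 34*d^2 + 17*d + 70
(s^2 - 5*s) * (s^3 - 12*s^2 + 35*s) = s^5 - 17*s^4 + 95*s^3 - 175*s^2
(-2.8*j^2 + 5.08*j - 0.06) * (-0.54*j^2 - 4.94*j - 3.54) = 1.512*j^4 + 11.0888*j^3 - 15.1508*j^2 - 17.6868*j + 0.2124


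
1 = 1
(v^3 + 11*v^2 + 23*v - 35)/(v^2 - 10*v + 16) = (v^3 + 11*v^2 + 23*v - 35)/(v^2 - 10*v + 16)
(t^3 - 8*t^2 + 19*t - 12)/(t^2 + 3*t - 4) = (t^2 - 7*t + 12)/(t + 4)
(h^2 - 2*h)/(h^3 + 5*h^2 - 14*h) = 1/(h + 7)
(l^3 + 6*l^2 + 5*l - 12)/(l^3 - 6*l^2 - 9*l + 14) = (l^2 + 7*l + 12)/(l^2 - 5*l - 14)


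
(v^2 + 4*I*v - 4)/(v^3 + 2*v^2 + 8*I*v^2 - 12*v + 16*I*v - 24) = (v + 2*I)/(v^2 + v*(2 + 6*I) + 12*I)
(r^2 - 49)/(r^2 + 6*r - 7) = (r - 7)/(r - 1)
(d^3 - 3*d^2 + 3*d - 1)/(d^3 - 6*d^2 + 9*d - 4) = (d - 1)/(d - 4)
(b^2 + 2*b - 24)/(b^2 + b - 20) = (b + 6)/(b + 5)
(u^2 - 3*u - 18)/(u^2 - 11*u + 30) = (u + 3)/(u - 5)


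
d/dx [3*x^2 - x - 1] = 6*x - 1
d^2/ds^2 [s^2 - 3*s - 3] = 2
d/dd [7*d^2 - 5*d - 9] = 14*d - 5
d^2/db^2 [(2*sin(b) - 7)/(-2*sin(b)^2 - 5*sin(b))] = (8*sin(b)^2 - 132*sin(b) - 226 - 7/sin(b) + 420/sin(b)^2 + 350/sin(b)^3)/(2*sin(b) + 5)^3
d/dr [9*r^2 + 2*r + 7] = 18*r + 2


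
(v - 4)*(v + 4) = v^2 - 16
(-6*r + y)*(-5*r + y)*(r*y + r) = 30*r^3*y + 30*r^3 - 11*r^2*y^2 - 11*r^2*y + r*y^3 + r*y^2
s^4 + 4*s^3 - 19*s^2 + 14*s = s*(s - 2)*(s - 1)*(s + 7)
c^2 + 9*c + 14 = (c + 2)*(c + 7)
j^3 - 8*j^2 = j^2*(j - 8)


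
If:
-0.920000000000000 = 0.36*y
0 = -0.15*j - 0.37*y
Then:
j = 6.30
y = -2.56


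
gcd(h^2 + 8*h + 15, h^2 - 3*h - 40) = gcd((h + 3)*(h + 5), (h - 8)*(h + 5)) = h + 5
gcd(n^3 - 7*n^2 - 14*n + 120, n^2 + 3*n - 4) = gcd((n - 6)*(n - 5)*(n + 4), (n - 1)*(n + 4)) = n + 4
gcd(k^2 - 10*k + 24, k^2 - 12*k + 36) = k - 6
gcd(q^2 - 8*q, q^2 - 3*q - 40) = q - 8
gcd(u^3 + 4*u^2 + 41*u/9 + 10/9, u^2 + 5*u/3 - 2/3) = u + 2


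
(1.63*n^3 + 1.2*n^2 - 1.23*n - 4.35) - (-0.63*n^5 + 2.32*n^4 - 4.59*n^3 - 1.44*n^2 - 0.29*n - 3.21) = 0.63*n^5 - 2.32*n^4 + 6.22*n^3 + 2.64*n^2 - 0.94*n - 1.14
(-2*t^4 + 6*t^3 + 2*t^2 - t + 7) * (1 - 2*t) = 4*t^5 - 14*t^4 + 2*t^3 + 4*t^2 - 15*t + 7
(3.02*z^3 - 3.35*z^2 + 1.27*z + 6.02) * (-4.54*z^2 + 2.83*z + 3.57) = -13.7108*z^5 + 23.7556*z^4 - 4.4649*z^3 - 35.6962*z^2 + 21.5705*z + 21.4914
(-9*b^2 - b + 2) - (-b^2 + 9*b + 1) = -8*b^2 - 10*b + 1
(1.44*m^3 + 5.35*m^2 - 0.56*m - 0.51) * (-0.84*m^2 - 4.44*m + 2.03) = -1.2096*m^5 - 10.8876*m^4 - 20.3604*m^3 + 13.7753*m^2 + 1.1276*m - 1.0353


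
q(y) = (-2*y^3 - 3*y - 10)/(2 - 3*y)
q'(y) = (-6*y^2 - 3)/(2 - 3*y) + 3*(-2*y^3 - 3*y - 10)/(2 - 3*y)^2 = 12*(y^3 - y^2 - 3)/(9*y^2 - 12*y + 4)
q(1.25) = 10.09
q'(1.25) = -10.22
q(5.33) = 23.50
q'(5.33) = 7.36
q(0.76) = 46.99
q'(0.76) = -480.40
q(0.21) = -7.77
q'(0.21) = -19.40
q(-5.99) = 21.92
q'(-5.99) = -7.64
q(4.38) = 17.16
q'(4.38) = 5.98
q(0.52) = -26.91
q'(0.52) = -194.00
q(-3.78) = 8.20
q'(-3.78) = -4.81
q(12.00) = 103.00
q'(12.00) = 16.41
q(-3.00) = 4.82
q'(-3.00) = -3.87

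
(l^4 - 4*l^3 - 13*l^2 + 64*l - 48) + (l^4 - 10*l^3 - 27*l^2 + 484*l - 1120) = 2*l^4 - 14*l^3 - 40*l^2 + 548*l - 1168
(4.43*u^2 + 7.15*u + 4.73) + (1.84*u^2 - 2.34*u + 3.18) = 6.27*u^2 + 4.81*u + 7.91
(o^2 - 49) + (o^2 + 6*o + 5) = 2*o^2 + 6*o - 44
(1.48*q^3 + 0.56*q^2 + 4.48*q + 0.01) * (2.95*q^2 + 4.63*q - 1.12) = 4.366*q^5 + 8.5044*q^4 + 14.1512*q^3 + 20.1447*q^2 - 4.9713*q - 0.0112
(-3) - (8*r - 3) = -8*r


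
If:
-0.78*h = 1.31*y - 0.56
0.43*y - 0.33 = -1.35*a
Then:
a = 0.244444444444444 - 0.318518518518519*y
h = 0.717948717948718 - 1.67948717948718*y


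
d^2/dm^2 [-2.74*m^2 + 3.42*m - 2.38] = -5.48000000000000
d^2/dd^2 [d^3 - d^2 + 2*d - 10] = 6*d - 2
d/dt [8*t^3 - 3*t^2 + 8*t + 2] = 24*t^2 - 6*t + 8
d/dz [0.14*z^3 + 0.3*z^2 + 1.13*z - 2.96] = 0.42*z^2 + 0.6*z + 1.13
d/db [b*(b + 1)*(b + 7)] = 3*b^2 + 16*b + 7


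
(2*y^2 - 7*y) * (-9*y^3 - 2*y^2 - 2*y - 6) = -18*y^5 + 59*y^4 + 10*y^3 + 2*y^2 + 42*y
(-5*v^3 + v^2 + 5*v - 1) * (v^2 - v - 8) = -5*v^5 + 6*v^4 + 44*v^3 - 14*v^2 - 39*v + 8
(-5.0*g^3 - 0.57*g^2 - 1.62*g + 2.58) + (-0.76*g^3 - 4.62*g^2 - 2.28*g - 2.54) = -5.76*g^3 - 5.19*g^2 - 3.9*g + 0.04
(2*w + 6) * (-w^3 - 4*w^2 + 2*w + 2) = -2*w^4 - 14*w^3 - 20*w^2 + 16*w + 12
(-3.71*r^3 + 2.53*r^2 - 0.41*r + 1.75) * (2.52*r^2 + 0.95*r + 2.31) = -9.3492*r^5 + 2.8511*r^4 - 7.1998*r^3 + 9.8648*r^2 + 0.7154*r + 4.0425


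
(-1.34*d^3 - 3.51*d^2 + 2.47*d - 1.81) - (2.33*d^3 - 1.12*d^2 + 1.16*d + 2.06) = -3.67*d^3 - 2.39*d^2 + 1.31*d - 3.87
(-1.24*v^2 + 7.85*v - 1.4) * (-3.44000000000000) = 4.2656*v^2 - 27.004*v + 4.816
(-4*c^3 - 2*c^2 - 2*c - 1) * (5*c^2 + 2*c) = -20*c^5 - 18*c^4 - 14*c^3 - 9*c^2 - 2*c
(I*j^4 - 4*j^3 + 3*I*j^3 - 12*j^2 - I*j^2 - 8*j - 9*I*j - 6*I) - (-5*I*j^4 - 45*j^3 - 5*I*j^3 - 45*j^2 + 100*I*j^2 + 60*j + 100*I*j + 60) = 6*I*j^4 + 41*j^3 + 8*I*j^3 + 33*j^2 - 101*I*j^2 - 68*j - 109*I*j - 60 - 6*I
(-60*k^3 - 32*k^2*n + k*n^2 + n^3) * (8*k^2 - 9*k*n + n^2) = -480*k^5 + 284*k^4*n + 236*k^3*n^2 - 33*k^2*n^3 - 8*k*n^4 + n^5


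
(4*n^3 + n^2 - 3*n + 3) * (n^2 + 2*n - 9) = 4*n^5 + 9*n^4 - 37*n^3 - 12*n^2 + 33*n - 27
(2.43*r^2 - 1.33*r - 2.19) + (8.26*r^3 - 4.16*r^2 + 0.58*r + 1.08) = 8.26*r^3 - 1.73*r^2 - 0.75*r - 1.11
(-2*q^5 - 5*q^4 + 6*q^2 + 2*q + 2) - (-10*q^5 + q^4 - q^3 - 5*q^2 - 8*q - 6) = 8*q^5 - 6*q^4 + q^3 + 11*q^2 + 10*q + 8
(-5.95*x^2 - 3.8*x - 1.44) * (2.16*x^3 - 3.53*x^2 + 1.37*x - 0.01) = -12.852*x^5 + 12.7955*x^4 + 2.1521*x^3 - 0.0633000000000007*x^2 - 1.9348*x + 0.0144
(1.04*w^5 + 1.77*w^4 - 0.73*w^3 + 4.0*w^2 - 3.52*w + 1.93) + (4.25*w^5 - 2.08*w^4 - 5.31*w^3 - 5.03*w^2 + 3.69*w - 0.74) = 5.29*w^5 - 0.31*w^4 - 6.04*w^3 - 1.03*w^2 + 0.17*w + 1.19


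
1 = 1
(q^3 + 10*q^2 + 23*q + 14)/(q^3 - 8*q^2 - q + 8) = (q^2 + 9*q + 14)/(q^2 - 9*q + 8)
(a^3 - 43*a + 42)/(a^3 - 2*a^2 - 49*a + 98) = (a^2 - 7*a + 6)/(a^2 - 9*a + 14)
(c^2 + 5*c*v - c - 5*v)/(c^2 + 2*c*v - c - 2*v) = (c + 5*v)/(c + 2*v)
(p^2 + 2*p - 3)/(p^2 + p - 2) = (p + 3)/(p + 2)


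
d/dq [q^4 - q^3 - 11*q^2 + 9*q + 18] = 4*q^3 - 3*q^2 - 22*q + 9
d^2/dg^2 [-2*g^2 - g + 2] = -4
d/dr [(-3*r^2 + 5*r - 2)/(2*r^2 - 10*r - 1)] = (20*r^2 + 14*r - 25)/(4*r^4 - 40*r^3 + 96*r^2 + 20*r + 1)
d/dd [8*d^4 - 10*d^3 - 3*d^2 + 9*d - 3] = 32*d^3 - 30*d^2 - 6*d + 9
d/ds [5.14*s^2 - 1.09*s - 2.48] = 10.28*s - 1.09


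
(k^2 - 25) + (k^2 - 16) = 2*k^2 - 41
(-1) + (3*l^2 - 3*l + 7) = 3*l^2 - 3*l + 6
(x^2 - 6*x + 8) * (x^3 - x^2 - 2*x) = x^5 - 7*x^4 + 12*x^3 + 4*x^2 - 16*x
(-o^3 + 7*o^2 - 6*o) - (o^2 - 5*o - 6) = -o^3 + 6*o^2 - o + 6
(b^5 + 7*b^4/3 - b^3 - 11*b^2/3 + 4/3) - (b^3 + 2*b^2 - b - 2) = b^5 + 7*b^4/3 - 2*b^3 - 17*b^2/3 + b + 10/3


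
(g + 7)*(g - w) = g^2 - g*w + 7*g - 7*w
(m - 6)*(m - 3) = m^2 - 9*m + 18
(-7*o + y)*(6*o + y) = -42*o^2 - o*y + y^2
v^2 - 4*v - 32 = (v - 8)*(v + 4)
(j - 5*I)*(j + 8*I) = j^2 + 3*I*j + 40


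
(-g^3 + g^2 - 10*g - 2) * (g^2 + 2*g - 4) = -g^5 - g^4 - 4*g^3 - 26*g^2 + 36*g + 8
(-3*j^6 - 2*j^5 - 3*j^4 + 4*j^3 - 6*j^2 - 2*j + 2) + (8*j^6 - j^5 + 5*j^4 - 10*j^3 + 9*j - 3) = 5*j^6 - 3*j^5 + 2*j^4 - 6*j^3 - 6*j^2 + 7*j - 1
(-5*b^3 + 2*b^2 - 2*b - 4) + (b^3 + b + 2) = -4*b^3 + 2*b^2 - b - 2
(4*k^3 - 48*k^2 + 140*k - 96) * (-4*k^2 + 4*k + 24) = -16*k^5 + 208*k^4 - 656*k^3 - 208*k^2 + 2976*k - 2304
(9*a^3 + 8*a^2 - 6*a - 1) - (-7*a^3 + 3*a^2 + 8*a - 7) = 16*a^3 + 5*a^2 - 14*a + 6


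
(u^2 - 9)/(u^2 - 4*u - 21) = (u - 3)/(u - 7)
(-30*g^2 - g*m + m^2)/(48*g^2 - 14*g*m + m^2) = (-5*g - m)/(8*g - m)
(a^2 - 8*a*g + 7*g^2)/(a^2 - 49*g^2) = (a - g)/(a + 7*g)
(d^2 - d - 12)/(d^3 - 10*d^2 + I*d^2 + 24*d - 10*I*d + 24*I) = (d + 3)/(d^2 + d*(-6 + I) - 6*I)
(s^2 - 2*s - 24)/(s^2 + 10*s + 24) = (s - 6)/(s + 6)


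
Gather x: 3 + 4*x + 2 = 4*x + 5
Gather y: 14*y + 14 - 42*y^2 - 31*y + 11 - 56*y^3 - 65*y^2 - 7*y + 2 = -56*y^3 - 107*y^2 - 24*y + 27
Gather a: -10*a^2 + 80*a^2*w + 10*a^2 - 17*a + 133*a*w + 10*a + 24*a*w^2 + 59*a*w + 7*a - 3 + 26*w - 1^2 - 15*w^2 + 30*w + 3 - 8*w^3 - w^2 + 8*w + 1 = 80*a^2*w + a*(24*w^2 + 192*w) - 8*w^3 - 16*w^2 + 64*w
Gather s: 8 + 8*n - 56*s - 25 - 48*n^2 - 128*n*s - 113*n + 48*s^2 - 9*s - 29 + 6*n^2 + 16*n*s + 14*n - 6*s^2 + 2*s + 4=-42*n^2 - 91*n + 42*s^2 + s*(-112*n - 63) - 42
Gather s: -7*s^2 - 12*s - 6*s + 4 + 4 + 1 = -7*s^2 - 18*s + 9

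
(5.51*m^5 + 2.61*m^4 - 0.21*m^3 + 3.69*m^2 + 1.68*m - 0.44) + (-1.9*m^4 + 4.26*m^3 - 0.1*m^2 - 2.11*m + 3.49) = 5.51*m^5 + 0.71*m^4 + 4.05*m^3 + 3.59*m^2 - 0.43*m + 3.05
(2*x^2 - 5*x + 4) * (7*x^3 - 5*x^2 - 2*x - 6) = 14*x^5 - 45*x^4 + 49*x^3 - 22*x^2 + 22*x - 24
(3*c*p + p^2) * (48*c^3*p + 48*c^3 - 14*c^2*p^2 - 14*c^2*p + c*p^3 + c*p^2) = 144*c^4*p^2 + 144*c^4*p + 6*c^3*p^3 + 6*c^3*p^2 - 11*c^2*p^4 - 11*c^2*p^3 + c*p^5 + c*p^4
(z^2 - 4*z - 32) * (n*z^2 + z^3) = n*z^4 - 4*n*z^3 - 32*n*z^2 + z^5 - 4*z^4 - 32*z^3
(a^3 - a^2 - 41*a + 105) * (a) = a^4 - a^3 - 41*a^2 + 105*a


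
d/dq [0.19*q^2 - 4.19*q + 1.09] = 0.38*q - 4.19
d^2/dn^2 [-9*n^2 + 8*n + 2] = -18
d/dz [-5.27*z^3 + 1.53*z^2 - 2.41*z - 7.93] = -15.81*z^2 + 3.06*z - 2.41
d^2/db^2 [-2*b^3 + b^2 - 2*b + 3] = 2 - 12*b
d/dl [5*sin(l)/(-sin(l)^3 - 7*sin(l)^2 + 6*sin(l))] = 5*(2*sin(l) + 7)*cos(l)/(sin(l)^2 + 7*sin(l) - 6)^2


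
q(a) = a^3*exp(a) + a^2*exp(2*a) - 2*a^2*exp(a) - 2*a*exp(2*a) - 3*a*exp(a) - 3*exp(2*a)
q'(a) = a^3*exp(a) + 2*a^2*exp(2*a) + a^2*exp(a) - 2*a*exp(2*a) - 7*a*exp(a) - 8*exp(2*a) - 3*exp(a)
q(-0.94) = 0.05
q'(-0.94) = 0.75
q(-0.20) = -1.30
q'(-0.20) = -6.32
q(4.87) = 193393.27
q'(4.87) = 517615.32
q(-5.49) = -0.86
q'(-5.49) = -0.41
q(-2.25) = -1.48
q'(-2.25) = 0.75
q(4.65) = 106503.40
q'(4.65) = 292845.76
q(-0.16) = -1.57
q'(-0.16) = -7.12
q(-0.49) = -0.13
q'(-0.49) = -2.12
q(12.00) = 3099455796918.84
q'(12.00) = 6781505782542.61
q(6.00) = 3468682.65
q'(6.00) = 8546758.91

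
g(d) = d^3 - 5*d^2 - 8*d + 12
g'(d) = 3*d^2 - 10*d - 8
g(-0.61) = 14.79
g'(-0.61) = -0.78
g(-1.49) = 9.51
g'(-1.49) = 13.56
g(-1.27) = 12.05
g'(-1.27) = 9.54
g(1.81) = -12.93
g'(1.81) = -16.27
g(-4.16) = -113.24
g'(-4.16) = 85.52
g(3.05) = -30.54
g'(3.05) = -10.59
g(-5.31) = -236.22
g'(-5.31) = 129.69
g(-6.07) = -347.31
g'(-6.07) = 163.23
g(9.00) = 264.00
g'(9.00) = 145.00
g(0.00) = 12.00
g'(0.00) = -8.00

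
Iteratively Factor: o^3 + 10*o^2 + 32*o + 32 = (o + 2)*(o^2 + 8*o + 16) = (o + 2)*(o + 4)*(o + 4)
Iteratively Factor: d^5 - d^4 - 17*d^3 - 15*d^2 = (d + 1)*(d^4 - 2*d^3 - 15*d^2) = d*(d + 1)*(d^3 - 2*d^2 - 15*d) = d^2*(d + 1)*(d^2 - 2*d - 15) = d^2*(d - 5)*(d + 1)*(d + 3)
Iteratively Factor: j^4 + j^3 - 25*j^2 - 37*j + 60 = (j - 1)*(j^3 + 2*j^2 - 23*j - 60) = (j - 1)*(j + 4)*(j^2 - 2*j - 15) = (j - 1)*(j + 3)*(j + 4)*(j - 5)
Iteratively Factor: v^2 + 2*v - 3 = (v - 1)*(v + 3)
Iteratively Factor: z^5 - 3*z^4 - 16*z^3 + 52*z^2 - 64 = (z - 4)*(z^4 + z^3 - 12*z^2 + 4*z + 16) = (z - 4)*(z + 1)*(z^3 - 12*z + 16) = (z - 4)*(z - 2)*(z + 1)*(z^2 + 2*z - 8) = (z - 4)*(z - 2)*(z + 1)*(z + 4)*(z - 2)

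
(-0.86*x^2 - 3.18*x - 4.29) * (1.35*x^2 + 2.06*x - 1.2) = -1.161*x^4 - 6.0646*x^3 - 11.3103*x^2 - 5.0214*x + 5.148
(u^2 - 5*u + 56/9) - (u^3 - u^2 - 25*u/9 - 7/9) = -u^3 + 2*u^2 - 20*u/9 + 7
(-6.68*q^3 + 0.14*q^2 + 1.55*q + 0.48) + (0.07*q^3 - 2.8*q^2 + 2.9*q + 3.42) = -6.61*q^3 - 2.66*q^2 + 4.45*q + 3.9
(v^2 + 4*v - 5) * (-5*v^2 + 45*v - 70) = -5*v^4 + 25*v^3 + 135*v^2 - 505*v + 350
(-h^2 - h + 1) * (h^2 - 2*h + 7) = -h^4 + h^3 - 4*h^2 - 9*h + 7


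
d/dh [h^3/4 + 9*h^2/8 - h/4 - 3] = 3*h^2/4 + 9*h/4 - 1/4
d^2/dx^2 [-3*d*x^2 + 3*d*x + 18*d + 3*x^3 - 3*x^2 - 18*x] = -6*d + 18*x - 6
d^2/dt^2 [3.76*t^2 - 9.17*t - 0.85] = 7.52000000000000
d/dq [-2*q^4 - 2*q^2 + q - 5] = -8*q^3 - 4*q + 1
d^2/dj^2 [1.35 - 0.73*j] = 0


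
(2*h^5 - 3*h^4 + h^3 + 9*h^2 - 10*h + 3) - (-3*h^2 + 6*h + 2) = 2*h^5 - 3*h^4 + h^3 + 12*h^2 - 16*h + 1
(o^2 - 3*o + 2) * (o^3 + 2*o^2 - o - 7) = o^5 - o^4 - 5*o^3 + 19*o - 14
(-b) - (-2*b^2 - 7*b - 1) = 2*b^2 + 6*b + 1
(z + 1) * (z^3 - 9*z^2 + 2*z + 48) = z^4 - 8*z^3 - 7*z^2 + 50*z + 48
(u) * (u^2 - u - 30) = u^3 - u^2 - 30*u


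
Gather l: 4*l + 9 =4*l + 9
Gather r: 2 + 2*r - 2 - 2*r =0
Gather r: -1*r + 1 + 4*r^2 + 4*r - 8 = 4*r^2 + 3*r - 7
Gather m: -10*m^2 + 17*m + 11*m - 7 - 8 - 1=-10*m^2 + 28*m - 16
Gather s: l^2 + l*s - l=l^2 + l*s - l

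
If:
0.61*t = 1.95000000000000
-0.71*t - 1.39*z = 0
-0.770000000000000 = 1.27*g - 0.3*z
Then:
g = -0.99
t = 3.20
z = -1.63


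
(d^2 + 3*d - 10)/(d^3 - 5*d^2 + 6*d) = (d + 5)/(d*(d - 3))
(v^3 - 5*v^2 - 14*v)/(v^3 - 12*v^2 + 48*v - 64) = v*(v^2 - 5*v - 14)/(v^3 - 12*v^2 + 48*v - 64)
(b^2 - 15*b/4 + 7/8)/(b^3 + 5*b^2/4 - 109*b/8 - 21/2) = (4*b - 1)/(4*b^2 + 19*b + 12)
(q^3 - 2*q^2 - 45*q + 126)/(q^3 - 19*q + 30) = (q^2 + q - 42)/(q^2 + 3*q - 10)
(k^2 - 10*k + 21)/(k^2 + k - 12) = (k - 7)/(k + 4)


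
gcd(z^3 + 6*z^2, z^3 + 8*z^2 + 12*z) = z^2 + 6*z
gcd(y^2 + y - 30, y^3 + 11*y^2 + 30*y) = y + 6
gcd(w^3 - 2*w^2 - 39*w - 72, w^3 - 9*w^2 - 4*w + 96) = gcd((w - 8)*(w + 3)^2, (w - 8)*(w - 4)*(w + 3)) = w^2 - 5*w - 24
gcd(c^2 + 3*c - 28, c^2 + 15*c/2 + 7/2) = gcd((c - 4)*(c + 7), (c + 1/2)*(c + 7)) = c + 7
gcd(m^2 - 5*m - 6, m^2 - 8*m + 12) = m - 6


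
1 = 1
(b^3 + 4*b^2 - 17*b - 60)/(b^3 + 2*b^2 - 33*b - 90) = (b - 4)/(b - 6)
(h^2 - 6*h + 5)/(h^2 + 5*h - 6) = (h - 5)/(h + 6)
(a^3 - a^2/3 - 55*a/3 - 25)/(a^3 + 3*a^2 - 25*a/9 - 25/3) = 3*(a - 5)/(3*a - 5)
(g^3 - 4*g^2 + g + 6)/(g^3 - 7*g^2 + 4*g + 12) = (g - 3)/(g - 6)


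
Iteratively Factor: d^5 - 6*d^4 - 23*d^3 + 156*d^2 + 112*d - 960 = (d - 4)*(d^4 - 2*d^3 - 31*d^2 + 32*d + 240) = (d - 5)*(d - 4)*(d^3 + 3*d^2 - 16*d - 48) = (d - 5)*(d - 4)*(d + 4)*(d^2 - d - 12) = (d - 5)*(d - 4)^2*(d + 4)*(d + 3)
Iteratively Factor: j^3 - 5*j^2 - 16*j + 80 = (j - 5)*(j^2 - 16) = (j - 5)*(j + 4)*(j - 4)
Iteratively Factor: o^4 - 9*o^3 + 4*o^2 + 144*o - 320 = (o - 4)*(o^3 - 5*o^2 - 16*o + 80) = (o - 5)*(o - 4)*(o^2 - 16) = (o - 5)*(o - 4)*(o + 4)*(o - 4)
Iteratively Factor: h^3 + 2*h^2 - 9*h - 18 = (h + 2)*(h^2 - 9) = (h + 2)*(h + 3)*(h - 3)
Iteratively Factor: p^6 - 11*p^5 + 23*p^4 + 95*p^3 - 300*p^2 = (p + 3)*(p^5 - 14*p^4 + 65*p^3 - 100*p^2) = p*(p + 3)*(p^4 - 14*p^3 + 65*p^2 - 100*p) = p^2*(p + 3)*(p^3 - 14*p^2 + 65*p - 100) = p^2*(p - 5)*(p + 3)*(p^2 - 9*p + 20) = p^2*(p - 5)*(p - 4)*(p + 3)*(p - 5)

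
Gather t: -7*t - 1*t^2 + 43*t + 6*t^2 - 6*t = 5*t^2 + 30*t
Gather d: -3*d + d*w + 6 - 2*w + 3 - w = d*(w - 3) - 3*w + 9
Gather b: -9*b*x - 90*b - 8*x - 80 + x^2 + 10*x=b*(-9*x - 90) + x^2 + 2*x - 80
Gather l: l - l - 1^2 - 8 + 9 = 0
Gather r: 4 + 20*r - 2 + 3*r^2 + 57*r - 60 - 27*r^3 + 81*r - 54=-27*r^3 + 3*r^2 + 158*r - 112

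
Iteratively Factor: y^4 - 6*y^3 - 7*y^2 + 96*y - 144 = (y - 3)*(y^3 - 3*y^2 - 16*y + 48) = (y - 3)^2*(y^2 - 16) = (y - 3)^2*(y + 4)*(y - 4)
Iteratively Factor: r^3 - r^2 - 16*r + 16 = (r + 4)*(r^2 - 5*r + 4) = (r - 4)*(r + 4)*(r - 1)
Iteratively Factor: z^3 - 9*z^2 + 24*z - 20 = (z - 5)*(z^2 - 4*z + 4) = (z - 5)*(z - 2)*(z - 2)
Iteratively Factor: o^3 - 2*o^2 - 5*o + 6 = (o + 2)*(o^2 - 4*o + 3) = (o - 1)*(o + 2)*(o - 3)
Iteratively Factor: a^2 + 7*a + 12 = (a + 3)*(a + 4)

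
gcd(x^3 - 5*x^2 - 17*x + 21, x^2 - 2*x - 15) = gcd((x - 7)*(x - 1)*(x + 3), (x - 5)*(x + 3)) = x + 3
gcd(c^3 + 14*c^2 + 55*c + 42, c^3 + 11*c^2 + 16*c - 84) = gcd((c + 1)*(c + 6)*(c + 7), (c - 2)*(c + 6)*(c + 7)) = c^2 + 13*c + 42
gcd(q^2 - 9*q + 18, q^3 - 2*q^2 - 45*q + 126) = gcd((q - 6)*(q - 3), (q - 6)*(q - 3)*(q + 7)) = q^2 - 9*q + 18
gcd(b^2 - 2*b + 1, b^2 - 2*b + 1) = b^2 - 2*b + 1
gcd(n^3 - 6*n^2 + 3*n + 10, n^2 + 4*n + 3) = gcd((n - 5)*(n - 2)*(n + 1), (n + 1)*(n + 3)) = n + 1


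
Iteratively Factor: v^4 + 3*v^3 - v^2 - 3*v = (v + 3)*(v^3 - v) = (v - 1)*(v + 3)*(v^2 + v) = v*(v - 1)*(v + 3)*(v + 1)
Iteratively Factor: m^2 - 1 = (m + 1)*(m - 1)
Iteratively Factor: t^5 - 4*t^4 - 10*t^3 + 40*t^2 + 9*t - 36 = (t + 3)*(t^4 - 7*t^3 + 11*t^2 + 7*t - 12) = (t - 3)*(t + 3)*(t^3 - 4*t^2 - t + 4) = (t - 3)*(t + 1)*(t + 3)*(t^2 - 5*t + 4) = (t - 4)*(t - 3)*(t + 1)*(t + 3)*(t - 1)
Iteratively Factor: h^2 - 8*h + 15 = (h - 3)*(h - 5)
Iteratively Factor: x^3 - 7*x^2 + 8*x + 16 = (x - 4)*(x^2 - 3*x - 4) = (x - 4)*(x + 1)*(x - 4)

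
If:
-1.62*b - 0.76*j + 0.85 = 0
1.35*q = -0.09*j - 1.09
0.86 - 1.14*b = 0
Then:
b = 0.75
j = -0.49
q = -0.77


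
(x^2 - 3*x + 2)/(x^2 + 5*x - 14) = (x - 1)/(x + 7)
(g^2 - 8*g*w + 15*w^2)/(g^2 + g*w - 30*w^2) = (g - 3*w)/(g + 6*w)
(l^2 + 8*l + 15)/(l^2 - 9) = (l + 5)/(l - 3)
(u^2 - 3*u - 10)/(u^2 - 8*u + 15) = (u + 2)/(u - 3)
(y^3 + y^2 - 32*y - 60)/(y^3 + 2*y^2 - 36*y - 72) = (y + 5)/(y + 6)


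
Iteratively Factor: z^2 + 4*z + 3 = (z + 3)*(z + 1)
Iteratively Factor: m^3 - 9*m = (m - 3)*(m^2 + 3*m) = m*(m - 3)*(m + 3)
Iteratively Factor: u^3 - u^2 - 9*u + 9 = (u - 3)*(u^2 + 2*u - 3) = (u - 3)*(u - 1)*(u + 3)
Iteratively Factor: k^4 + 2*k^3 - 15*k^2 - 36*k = (k + 3)*(k^3 - k^2 - 12*k) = k*(k + 3)*(k^2 - k - 12) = k*(k - 4)*(k + 3)*(k + 3)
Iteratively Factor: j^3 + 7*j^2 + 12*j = (j + 3)*(j^2 + 4*j) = j*(j + 3)*(j + 4)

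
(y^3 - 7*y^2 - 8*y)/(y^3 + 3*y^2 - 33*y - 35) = y*(y - 8)/(y^2 + 2*y - 35)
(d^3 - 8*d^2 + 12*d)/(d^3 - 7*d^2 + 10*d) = (d - 6)/(d - 5)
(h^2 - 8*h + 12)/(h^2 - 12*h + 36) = (h - 2)/(h - 6)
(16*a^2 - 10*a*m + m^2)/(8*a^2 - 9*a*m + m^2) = (2*a - m)/(a - m)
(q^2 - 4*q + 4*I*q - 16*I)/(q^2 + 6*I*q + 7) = (q^2 + 4*q*(-1 + I) - 16*I)/(q^2 + 6*I*q + 7)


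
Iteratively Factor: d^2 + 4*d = (d + 4)*(d)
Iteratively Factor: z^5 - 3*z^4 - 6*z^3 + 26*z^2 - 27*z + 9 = (z - 1)*(z^4 - 2*z^3 - 8*z^2 + 18*z - 9) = (z - 1)*(z + 3)*(z^3 - 5*z^2 + 7*z - 3) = (z - 1)^2*(z + 3)*(z^2 - 4*z + 3) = (z - 3)*(z - 1)^2*(z + 3)*(z - 1)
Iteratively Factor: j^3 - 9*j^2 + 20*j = (j - 5)*(j^2 - 4*j) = j*(j - 5)*(j - 4)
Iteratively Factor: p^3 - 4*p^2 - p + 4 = (p + 1)*(p^2 - 5*p + 4) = (p - 1)*(p + 1)*(p - 4)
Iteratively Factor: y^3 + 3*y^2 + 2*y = (y + 1)*(y^2 + 2*y) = (y + 1)*(y + 2)*(y)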